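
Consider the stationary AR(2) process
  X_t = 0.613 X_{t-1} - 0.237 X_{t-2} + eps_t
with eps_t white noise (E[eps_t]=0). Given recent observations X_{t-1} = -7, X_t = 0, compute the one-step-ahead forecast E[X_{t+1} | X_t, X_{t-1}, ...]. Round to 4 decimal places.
E[X_{t+1} \mid \mathcal F_t] = 1.6590

For an AR(p) model X_t = c + sum_i phi_i X_{t-i} + eps_t, the
one-step-ahead conditional mean is
  E[X_{t+1} | X_t, ...] = c + sum_i phi_i X_{t+1-i}.
Substitute known values:
  E[X_{t+1} | ...] = (0.613) * (0) + (-0.237) * (-7)
                   = 1.6590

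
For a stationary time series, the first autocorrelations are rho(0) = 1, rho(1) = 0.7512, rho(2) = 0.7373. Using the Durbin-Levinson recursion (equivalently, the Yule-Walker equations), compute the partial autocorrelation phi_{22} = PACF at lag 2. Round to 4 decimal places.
\phi_{22} = 0.3971

The PACF at lag k is phi_{kk}, the last component of the solution
to the Yule-Walker system G_k phi = r_k where
  (G_k)_{ij} = rho(|i - j|), (r_k)_i = rho(i), i,j = 1..k.
Equivalently, Durbin-Levinson gives phi_{kk} iteratively:
  phi_{11} = rho(1)
  phi_{kk} = [rho(k) - sum_{j=1..k-1} phi_{k-1,j} rho(k-j)]
            / [1 - sum_{j=1..k-1} phi_{k-1,j} rho(j)],
  phi_{k,j} = phi_{k-1,j} - phi_{kk} phi_{k-1,k-j},  j = 1..k-1.
Step k = 1:
  phi_11 = rho(1) = 0.7512.
Step k = 2:
  phi_22 = [rho(2) - phi_11 rho(1)] / [1 - phi_11 rho(1)] = [0.7373 - (0.7512)(0.7512)] / [1 - (0.7512)(0.7512)]
         = 0.17299856 / 0.43569856 = 0.3971.
Therefore phi_{22} = 0.3971.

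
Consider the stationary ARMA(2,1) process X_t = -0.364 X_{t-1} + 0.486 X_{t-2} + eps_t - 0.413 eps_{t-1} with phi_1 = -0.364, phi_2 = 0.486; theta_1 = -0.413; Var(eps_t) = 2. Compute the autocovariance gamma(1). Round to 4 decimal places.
\gamma(1) = -8.1373

Multiply the model equation by X_{t-k} and take expectations. With theta_0 = psi_0 = 1 and psi_j the MA(infinity) weights, this gives
  gamma(k) - sum_i phi_i gamma(k-i) = c_k,
  c_k = sigma^2 * sum_{j=k..q} theta_j psi_{j-k}   (c_k = 0 for k > q),
using gamma(-m) = gamma(m).
psi-weights needed (psi_j = theta_j + sum_i phi_i psi_{j-i}):
  psi_1 = theta_1 + phi_1 = -0.413 + (-0.364) = -0.777
Right-hand sides:
  c_0 = sigma^2 (1 + theta_1 psi_1) = 2 * (1 + (-0.413)(-0.777)) = 2 * 1.320901 = 2.641802
  c_1 = sigma^2 theta_1 = 2 * (-0.413) = -0.826
  c_2 = 0
Equations for k = 0, 1, 2 (AR order 2, c_2 = 0):
  (E0) gamma(0) = phi_1 gamma(1) + phi_2 gamma(2) + c_0
  (E1) gamma(1) = phi_1 gamma(0) + phi_2 gamma(1) + c_1
  (E2) gamma(2) = phi_1 gamma(1) + phi_2 gamma(0)
From (E1): gamma(1) = A gamma(0) + B with
  A = phi_1 / (1 - phi_2) = -0.364 / 0.514 = -0.708171,   B = c_1 / (1 - phi_2) = -0.826 / 0.514 = -1.607004.
Insert (E2) into (E0): gamma(0) (1 - phi_2^2) = phi_1 (1 + phi_2) gamma(1) + c_0.
  phi_1 (1 + phi_2) = (-0.364)(1.486) = -0.540904,   1 - phi_2^2 = 0.763804.
Replace gamma(1) by A gamma(0) + B and collect gamma(0):
  gamma(0) [0.763804 - (-0.540904)(-0.708171)] = (-0.540904)(-1.607004) + 2.641802
  gamma(0) * 0.380751 = 3.511037
  gamma(0) = 3.511037 / 0.380751 = 9.221338.
  gamma(1) = A gamma(0) + B = (-0.708171)(9.221338) + (-1.607004) = -8.13729.
Therefore gamma(1) = -8.1373 (to 4 decimal places).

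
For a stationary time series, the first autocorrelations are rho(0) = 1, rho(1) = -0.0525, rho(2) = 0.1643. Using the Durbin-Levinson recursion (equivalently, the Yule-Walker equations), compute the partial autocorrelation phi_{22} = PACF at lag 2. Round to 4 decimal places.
\phi_{22} = 0.1620

The PACF at lag k is phi_{kk}, the last component of the solution
to the Yule-Walker system G_k phi = r_k where
  (G_k)_{ij} = rho(|i - j|), (r_k)_i = rho(i), i,j = 1..k.
Equivalently, Durbin-Levinson gives phi_{kk} iteratively:
  phi_{11} = rho(1)
  phi_{kk} = [rho(k) - sum_{j=1..k-1} phi_{k-1,j} rho(k-j)]
            / [1 - sum_{j=1..k-1} phi_{k-1,j} rho(j)],
  phi_{k,j} = phi_{k-1,j} - phi_{kk} phi_{k-1,k-j},  j = 1..k-1.
Step k = 1:
  phi_11 = rho(1) = -0.0525.
Step k = 2:
  phi_22 = [rho(2) - phi_11 rho(1)] / [1 - phi_11 rho(1)] = [0.1643 - (-0.0525)(-0.0525)] / [1 - (-0.0525)(-0.0525)]
         = 0.16154375 / 0.99724375 = 0.162.
Therefore phi_{22} = 0.1620.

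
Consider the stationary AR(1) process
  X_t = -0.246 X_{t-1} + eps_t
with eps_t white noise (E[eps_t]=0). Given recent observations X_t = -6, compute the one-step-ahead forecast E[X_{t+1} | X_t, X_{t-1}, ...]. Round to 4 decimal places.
E[X_{t+1} \mid \mathcal F_t] = 1.4760

For an AR(p) model X_t = c + sum_i phi_i X_{t-i} + eps_t, the
one-step-ahead conditional mean is
  E[X_{t+1} | X_t, ...] = c + sum_i phi_i X_{t+1-i}.
Substitute known values:
  E[X_{t+1} | ...] = (-0.246) * (-6)
                   = 1.4760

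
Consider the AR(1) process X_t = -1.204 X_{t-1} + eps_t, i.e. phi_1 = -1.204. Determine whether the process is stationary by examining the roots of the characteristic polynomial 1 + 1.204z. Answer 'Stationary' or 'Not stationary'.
\text{Not stationary}

The AR(p) characteristic polynomial is P(z) = 1 + 1.204z.
Stationarity requires all roots to lie outside the unit circle, i.e. |z| > 1 for every root.
This is linear in z: 1 + (1.204) z = 0  =>  z = -1/(1.204) = -0.830565,  |z| = 0.830565.
Moduli of all roots: 0.8306.
All moduli strictly greater than 1? No.
Verdict: Not stationary.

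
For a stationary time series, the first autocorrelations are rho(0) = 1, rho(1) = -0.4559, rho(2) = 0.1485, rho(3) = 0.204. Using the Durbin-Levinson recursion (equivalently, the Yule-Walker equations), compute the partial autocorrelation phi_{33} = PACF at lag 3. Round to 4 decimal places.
\phi_{33} = 0.3080

The PACF at lag k is phi_{kk}, the last component of the solution
to the Yule-Walker system G_k phi = r_k where
  (G_k)_{ij} = rho(|i - j|), (r_k)_i = rho(i), i,j = 1..k.
Equivalently, Durbin-Levinson gives phi_{kk} iteratively:
  phi_{11} = rho(1)
  phi_{kk} = [rho(k) - sum_{j=1..k-1} phi_{k-1,j} rho(k-j)]
            / [1 - sum_{j=1..k-1} phi_{k-1,j} rho(j)],
  phi_{k,j} = phi_{k-1,j} - phi_{kk} phi_{k-1,k-j},  j = 1..k-1.
Step k = 1:
  phi_11 = rho(1) = -0.4559.
Step k = 2:
  phi_22 = [rho(2) - phi_11 rho(1)] / [1 - phi_11 rho(1)] = [0.1485 - (-0.4559)(-0.4559)] / [1 - (-0.4559)(-0.4559)]
         = -0.05934481 / 0.79215519 = -0.074916.
  Update: phi_21 = phi_11 - phi_22 phi_11 = -0.4559 - (-0.074916)(-0.4559) = -0.490054.
Step k = 3:
  phi_33 = [rho(3) - phi_21 rho(2) - phi_22 rho(1)] / [1 - phi_21 rho(1) - phi_22 rho(2)]
    numerator   = 0.204 - (-0.490054)(0.1485) - (-0.074916)(-0.4559) = 0.24261899
    denominator = 1 - (-0.490054)(-0.4559) - (-0.074916)(0.1485) = 0.78770934
  phi_33 = 0.24261899 / 0.78770934 = 0.308.
Therefore phi_{33} = 0.3080.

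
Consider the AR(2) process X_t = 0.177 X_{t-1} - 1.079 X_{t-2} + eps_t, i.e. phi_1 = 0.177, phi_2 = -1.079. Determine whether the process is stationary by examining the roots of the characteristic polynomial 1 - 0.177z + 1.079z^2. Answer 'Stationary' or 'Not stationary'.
\text{Not stationary}

The AR(p) characteristic polynomial is P(z) = 1 - 0.177z + 1.079z^2.
Stationarity requires all roots to lie outside the unit circle, i.e. |z| > 1 for every root.
Set 1 + (-0.177) z + (1.079) z^2 = 0, i.e. a z^2 + b z + c = 0 with a = 1.079, b = -0.177, c = 1.
Discriminant D = b^2 - 4ac = (-0.177)^2 - 4*(1.079)*1 = 0.031329 - (4.316) = -4.284671.
D < 0, so the roots are the complex-conjugate pair z = (-b +/- i sqrt(-D)) / (2a) = 0.082 +/- 0.9592i.
For a conjugate pair |z|^2 = z * conj(z) = (product of roots) = c/a = 1/(1.079) = 0.926784, so |z| = sqrt(0.926784) = 0.9627 for both roots.
Moduli of all roots: 0.9627, 0.9627.
All moduli strictly greater than 1? No.
Verdict: Not stationary.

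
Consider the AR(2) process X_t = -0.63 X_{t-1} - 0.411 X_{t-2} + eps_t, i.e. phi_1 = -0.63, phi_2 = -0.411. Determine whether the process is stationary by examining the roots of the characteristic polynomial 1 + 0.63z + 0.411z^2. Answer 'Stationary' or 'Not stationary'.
\text{Stationary}

The AR(p) characteristic polynomial is P(z) = 1 + 0.63z + 0.411z^2.
Stationarity requires all roots to lie outside the unit circle, i.e. |z| > 1 for every root.
Set 1 + (0.63) z + (0.411) z^2 = 0, i.e. a z^2 + b z + c = 0 with a = 0.411, b = 0.63, c = 1.
Discriminant D = b^2 - 4ac = (0.63)^2 - 4*(0.411)*1 = 0.3969 - (1.644) = -1.2471.
D < 0, so the roots are the complex-conjugate pair z = (-b +/- i sqrt(-D)) / (2a) = -0.7664 +/- 1.3586i.
For a conjugate pair |z|^2 = z * conj(z) = (product of roots) = c/a = 1/(0.411) = 2.43309, so |z| = sqrt(2.43309) = 1.5598 for both roots.
Moduli of all roots: 1.5598, 1.5598.
All moduli strictly greater than 1? Yes.
Verdict: Stationary.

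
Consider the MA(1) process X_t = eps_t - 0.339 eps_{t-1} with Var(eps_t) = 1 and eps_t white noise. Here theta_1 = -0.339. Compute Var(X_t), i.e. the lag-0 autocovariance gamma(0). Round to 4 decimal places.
\gamma(0) = 1.1149

For an MA(q) process X_t = eps_t + sum_i theta_i eps_{t-i} with
Var(eps_t) = sigma^2, the variance is
  gamma(0) = sigma^2 * (1 + sum_i theta_i^2).
  sum_i theta_i^2 = (-0.339)^2 = 0.114921.
  gamma(0) = 1 * (1 + 0.114921) = 1 * 1.114921 = 1.114921, which rounds to 1.1149.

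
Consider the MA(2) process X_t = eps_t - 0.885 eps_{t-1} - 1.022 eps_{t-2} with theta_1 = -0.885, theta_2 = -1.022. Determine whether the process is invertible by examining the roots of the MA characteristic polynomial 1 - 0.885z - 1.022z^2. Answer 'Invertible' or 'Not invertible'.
\text{Not invertible}

The MA(q) characteristic polynomial is P(z) = 1 - 0.885z - 1.022z^2.
Invertibility requires all roots to lie outside the unit circle, i.e. |z| > 1 for every root.
Set 1 + (-0.885) z + (-1.022) z^2 = 0, i.e. a z^2 + b z + c = 0 with a = -1.022, b = -0.885, c = 1.
Discriminant D = b^2 - 4ac = (-0.885)^2 - 4*(-1.022)*1 = 0.783225 - (-4.088) = 4.871225.
D >= 0, so the roots are real: z = (-b +/- sqrt(D)) / (2a) = (0.885 +/- 2.207085) / (-2.044).
  z_1 = (0.885 + 2.207085) / (-2.044) = -1.5128,   |z_1| = 1.5128.
  z_2 = (0.885 - 2.207085) / (-2.044) = 0.6468,   |z_2| = 0.6468.
Moduli of all roots: 1.5128, 0.6468.
All moduli strictly greater than 1? No.
Verdict: Not invertible.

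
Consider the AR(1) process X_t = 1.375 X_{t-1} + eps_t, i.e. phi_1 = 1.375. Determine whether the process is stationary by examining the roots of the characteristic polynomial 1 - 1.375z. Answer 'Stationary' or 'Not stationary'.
\text{Not stationary}

The AR(p) characteristic polynomial is P(z) = 1 - 1.375z.
Stationarity requires all roots to lie outside the unit circle, i.e. |z| > 1 for every root.
This is linear in z: 1 + (-1.375) z = 0  =>  z = -1/(-1.375) = 0.727273,  |z| = 0.727273.
Moduli of all roots: 0.7273.
All moduli strictly greater than 1? No.
Verdict: Not stationary.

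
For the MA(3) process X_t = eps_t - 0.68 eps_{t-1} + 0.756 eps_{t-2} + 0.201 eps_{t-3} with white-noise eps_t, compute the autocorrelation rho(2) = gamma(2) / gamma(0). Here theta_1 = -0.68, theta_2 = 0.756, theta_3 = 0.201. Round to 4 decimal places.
\rho(2) = 0.2986

For an MA(q) process with theta_0 = 1, the autocovariance is
  gamma(k) = sigma^2 * sum_{i=0..q-k} theta_i * theta_{i+k},
and rho(k) = gamma(k) / gamma(0). Sigma^2 cancels.
  numerator   = (1)*(0.756) + (-0.68)*(0.201) = 0.61932.
  denominator = (1)^2 + (-0.68)^2 + (0.756)^2 + (0.201)^2 = 2.074337.
  rho(2) = 0.61932 / 2.074337 = 0.2986.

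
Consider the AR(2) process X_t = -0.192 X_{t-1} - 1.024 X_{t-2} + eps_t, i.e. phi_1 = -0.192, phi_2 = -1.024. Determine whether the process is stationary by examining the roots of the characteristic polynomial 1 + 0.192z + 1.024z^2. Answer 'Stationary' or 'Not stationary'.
\text{Not stationary}

The AR(p) characteristic polynomial is P(z) = 1 + 0.192z + 1.024z^2.
Stationarity requires all roots to lie outside the unit circle, i.e. |z| > 1 for every root.
Set 1 + (0.192) z + (1.024) z^2 = 0, i.e. a z^2 + b z + c = 0 with a = 1.024, b = 0.192, c = 1.
Discriminant D = b^2 - 4ac = (0.192)^2 - 4*(1.024)*1 = 0.036864 - (4.096) = -4.059136.
D < 0, so the roots are the complex-conjugate pair z = (-b +/- i sqrt(-D)) / (2a) = -0.0938 +/- 0.9838i.
For a conjugate pair |z|^2 = z * conj(z) = (product of roots) = c/a = 1/(1.024) = 0.976562, so |z| = sqrt(0.976562) = 0.9882 for both roots.
Moduli of all roots: 0.9882, 0.9882.
All moduli strictly greater than 1? No.
Verdict: Not stationary.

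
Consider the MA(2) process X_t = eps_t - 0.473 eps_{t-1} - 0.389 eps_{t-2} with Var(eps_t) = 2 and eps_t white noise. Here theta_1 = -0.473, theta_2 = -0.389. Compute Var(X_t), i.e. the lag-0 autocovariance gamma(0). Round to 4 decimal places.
\gamma(0) = 2.7501

For an MA(q) process X_t = eps_t + sum_i theta_i eps_{t-i} with
Var(eps_t) = sigma^2, the variance is
  gamma(0) = sigma^2 * (1 + sum_i theta_i^2).
  sum_i theta_i^2 = (-0.473)^2 + (-0.389)^2 = 0.223729 + 0.151321 = 0.37505.
  gamma(0) = 2 * (1 + 0.37505) = 2 * 1.37505 = 2.7501.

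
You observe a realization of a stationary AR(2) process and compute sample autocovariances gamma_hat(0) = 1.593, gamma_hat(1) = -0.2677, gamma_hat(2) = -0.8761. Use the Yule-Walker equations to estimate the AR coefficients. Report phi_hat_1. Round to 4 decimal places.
\hat\phi_{1} = -0.2680

The Yule-Walker equations for an AR(p) process read, in matrix form,
  Gamma_p phi = r_p,   with   (Gamma_p)_{ij} = gamma(|i - j|),
                       (r_p)_i = gamma(i),   i,j = 1..p.
Substitute the sample gammas (Toeplitz matrix and right-hand side of size 2):
  Gamma_p = [[1.593, -0.2677], [-0.2677, 1.593]]
  r_p     = [-0.2677, -0.8761]
Written out:
  1.593 phi_1 - 0.2677 phi_2 = -0.2677
  -0.2677 phi_1 + 1.593 phi_2 = -0.8761
Solve by Cramer's rule:
  det = gamma(0)^2 - gamma(1)^2 = (1.593)^2 - (-0.2677)^2 = 2.537649 - 0.07166329 = 2.46598571
  phi_hat_1 = [gamma(1) gamma(0) - gamma(1) gamma(2)] / det = [(-0.2677)(1.593) - (-0.2677)(-0.8761)] / 2.46598571 = -0.66097807 / 2.46598571 = -0.268
  phi_hat_2 = [gamma(0) gamma(2) - gamma(1)^2] / det = [(1.593)(-0.8761) - (-0.2677)^2] / 2.46598571 = -1.46729059 / 2.46598571 = -0.595
So phi_hat = [-0.2680, -0.5950].
Therefore phi_hat_1 = -0.2680.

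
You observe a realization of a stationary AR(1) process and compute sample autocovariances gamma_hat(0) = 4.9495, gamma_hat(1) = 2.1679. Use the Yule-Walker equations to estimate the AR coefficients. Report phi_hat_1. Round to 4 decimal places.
\hat\phi_{1} = 0.4380

The Yule-Walker equations for an AR(p) process read, in matrix form,
  Gamma_p phi = r_p,   with   (Gamma_p)_{ij} = gamma(|i - j|),
                       (r_p)_i = gamma(i),   i,j = 1..p.
Substitute the sample gammas (Toeplitz matrix and right-hand side of size 1):
  Gamma_p = [[4.9495]]
  r_p     = [2.1679]
With p = 1 this is the single equation gamma(0) phi_1 = gamma(1):
  phi_hat_1 = gamma(1) / gamma(0) = 2.1679 / 4.9495 = 0.4380.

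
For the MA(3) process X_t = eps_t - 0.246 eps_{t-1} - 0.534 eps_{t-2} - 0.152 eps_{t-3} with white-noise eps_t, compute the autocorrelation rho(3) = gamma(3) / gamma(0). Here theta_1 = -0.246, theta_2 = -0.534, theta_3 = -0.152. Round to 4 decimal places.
\rho(3) = -0.1110

For an MA(q) process with theta_0 = 1, the autocovariance is
  gamma(k) = sigma^2 * sum_{i=0..q-k} theta_i * theta_{i+k},
and rho(k) = gamma(k) / gamma(0). Sigma^2 cancels.
  numerator   = (1)*(-0.152) = -0.152.
  denominator = (1)^2 + (-0.246)^2 + (-0.534)^2 + (-0.152)^2 = 1.368776.
  rho(3) = -0.152 / 1.368776 = -0.1110.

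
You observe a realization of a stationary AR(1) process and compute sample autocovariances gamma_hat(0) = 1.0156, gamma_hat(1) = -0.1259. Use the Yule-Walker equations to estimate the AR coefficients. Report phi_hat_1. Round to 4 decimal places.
\hat\phi_{1} = -0.1240

The Yule-Walker equations for an AR(p) process read, in matrix form,
  Gamma_p phi = r_p,   with   (Gamma_p)_{ij} = gamma(|i - j|),
                       (r_p)_i = gamma(i),   i,j = 1..p.
Substitute the sample gammas (Toeplitz matrix and right-hand side of size 1):
  Gamma_p = [[1.0156]]
  r_p     = [-0.1259]
With p = 1 this is the single equation gamma(0) phi_1 = gamma(1):
  phi_hat_1 = gamma(1) / gamma(0) = -0.1259 / 1.0156 = -0.1240.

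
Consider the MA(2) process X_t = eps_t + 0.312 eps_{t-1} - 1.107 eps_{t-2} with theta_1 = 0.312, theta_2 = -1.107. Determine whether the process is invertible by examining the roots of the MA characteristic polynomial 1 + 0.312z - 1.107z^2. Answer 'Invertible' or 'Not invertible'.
\text{Not invertible}

The MA(q) characteristic polynomial is P(z) = 1 + 0.312z - 1.107z^2.
Invertibility requires all roots to lie outside the unit circle, i.e. |z| > 1 for every root.
Set 1 + (0.312) z + (-1.107) z^2 = 0, i.e. a z^2 + b z + c = 0 with a = -1.107, b = 0.312, c = 1.
Discriminant D = b^2 - 4ac = (0.312)^2 - 4*(-1.107)*1 = 0.097344 - (-4.428) = 4.525344.
D >= 0, so the roots are real: z = (-b +/- sqrt(D)) / (2a) = (-0.312 +/- 2.127286) / (-2.214).
  z_1 = (-0.312 + 2.127286) / (-2.214) = -0.8199,   |z_1| = 0.8199.
  z_2 = (-0.312 - 2.127286) / (-2.214) = 1.1018,   |z_2| = 1.1018.
Moduli of all roots: 0.8199, 1.1018.
All moduli strictly greater than 1? No.
Verdict: Not invertible.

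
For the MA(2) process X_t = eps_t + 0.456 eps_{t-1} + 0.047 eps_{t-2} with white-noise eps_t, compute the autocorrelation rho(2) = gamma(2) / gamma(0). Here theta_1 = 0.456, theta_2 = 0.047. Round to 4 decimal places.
\rho(2) = 0.0388

For an MA(q) process with theta_0 = 1, the autocovariance is
  gamma(k) = sigma^2 * sum_{i=0..q-k} theta_i * theta_{i+k},
and rho(k) = gamma(k) / gamma(0). Sigma^2 cancels.
  numerator   = (1)*(0.047) = 0.047.
  denominator = (1)^2 + (0.456)^2 + (0.047)^2 = 1.210145.
  rho(2) = 0.047 / 1.210145 = 0.0388.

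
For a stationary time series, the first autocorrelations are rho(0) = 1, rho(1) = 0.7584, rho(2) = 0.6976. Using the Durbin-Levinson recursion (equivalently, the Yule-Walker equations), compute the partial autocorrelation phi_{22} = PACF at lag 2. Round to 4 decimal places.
\phi_{22} = 0.2882

The PACF at lag k is phi_{kk}, the last component of the solution
to the Yule-Walker system G_k phi = r_k where
  (G_k)_{ij} = rho(|i - j|), (r_k)_i = rho(i), i,j = 1..k.
Equivalently, Durbin-Levinson gives phi_{kk} iteratively:
  phi_{11} = rho(1)
  phi_{kk} = [rho(k) - sum_{j=1..k-1} phi_{k-1,j} rho(k-j)]
            / [1 - sum_{j=1..k-1} phi_{k-1,j} rho(j)],
  phi_{k,j} = phi_{k-1,j} - phi_{kk} phi_{k-1,k-j},  j = 1..k-1.
Step k = 1:
  phi_11 = rho(1) = 0.7584.
Step k = 2:
  phi_22 = [rho(2) - phi_11 rho(1)] / [1 - phi_11 rho(1)] = [0.6976 - (0.7584)(0.7584)] / [1 - (0.7584)(0.7584)]
         = 0.12242944 / 0.42482944 = 0.2882.
Therefore phi_{22} = 0.2882.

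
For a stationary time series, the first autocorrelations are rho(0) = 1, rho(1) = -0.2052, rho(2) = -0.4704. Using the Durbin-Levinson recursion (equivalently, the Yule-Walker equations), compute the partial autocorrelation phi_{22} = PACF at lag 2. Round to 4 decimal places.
\phi_{22} = -0.5350

The PACF at lag k is phi_{kk}, the last component of the solution
to the Yule-Walker system G_k phi = r_k where
  (G_k)_{ij} = rho(|i - j|), (r_k)_i = rho(i), i,j = 1..k.
Equivalently, Durbin-Levinson gives phi_{kk} iteratively:
  phi_{11} = rho(1)
  phi_{kk} = [rho(k) - sum_{j=1..k-1} phi_{k-1,j} rho(k-j)]
            / [1 - sum_{j=1..k-1} phi_{k-1,j} rho(j)],
  phi_{k,j} = phi_{k-1,j} - phi_{kk} phi_{k-1,k-j},  j = 1..k-1.
Step k = 1:
  phi_11 = rho(1) = -0.2052.
Step k = 2:
  phi_22 = [rho(2) - phi_11 rho(1)] / [1 - phi_11 rho(1)] = [-0.4704 - (-0.2052)(-0.2052)] / [1 - (-0.2052)(-0.2052)]
         = -0.51250704 / 0.95789296 = -0.535.
Therefore phi_{22} = -0.5350.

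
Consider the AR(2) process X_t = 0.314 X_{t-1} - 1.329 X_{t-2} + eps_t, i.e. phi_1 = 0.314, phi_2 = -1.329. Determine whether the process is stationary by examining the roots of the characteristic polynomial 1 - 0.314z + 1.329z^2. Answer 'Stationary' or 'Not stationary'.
\text{Not stationary}

The AR(p) characteristic polynomial is P(z) = 1 - 0.314z + 1.329z^2.
Stationarity requires all roots to lie outside the unit circle, i.e. |z| > 1 for every root.
Set 1 + (-0.314) z + (1.329) z^2 = 0, i.e. a z^2 + b z + c = 0 with a = 1.329, b = -0.314, c = 1.
Discriminant D = b^2 - 4ac = (-0.314)^2 - 4*(1.329)*1 = 0.098596 - (5.316) = -5.217404.
D < 0, so the roots are the complex-conjugate pair z = (-b +/- i sqrt(-D)) / (2a) = 0.1181 +/- 0.8594i.
For a conjugate pair |z|^2 = z * conj(z) = (product of roots) = c/a = 1/(1.329) = 0.752445, so |z| = sqrt(0.752445) = 0.8674 for both roots.
Moduli of all roots: 0.8674, 0.8674.
All moduli strictly greater than 1? No.
Verdict: Not stationary.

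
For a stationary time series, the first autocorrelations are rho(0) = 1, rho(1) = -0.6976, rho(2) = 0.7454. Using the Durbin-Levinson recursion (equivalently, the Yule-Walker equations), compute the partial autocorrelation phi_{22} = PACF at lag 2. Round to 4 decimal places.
\phi_{22} = 0.5040

The PACF at lag k is phi_{kk}, the last component of the solution
to the Yule-Walker system G_k phi = r_k where
  (G_k)_{ij} = rho(|i - j|), (r_k)_i = rho(i), i,j = 1..k.
Equivalently, Durbin-Levinson gives phi_{kk} iteratively:
  phi_{11} = rho(1)
  phi_{kk} = [rho(k) - sum_{j=1..k-1} phi_{k-1,j} rho(k-j)]
            / [1 - sum_{j=1..k-1} phi_{k-1,j} rho(j)],
  phi_{k,j} = phi_{k-1,j} - phi_{kk} phi_{k-1,k-j},  j = 1..k-1.
Step k = 1:
  phi_11 = rho(1) = -0.6976.
Step k = 2:
  phi_22 = [rho(2) - phi_11 rho(1)] / [1 - phi_11 rho(1)] = [0.7454 - (-0.6976)(-0.6976)] / [1 - (-0.6976)(-0.6976)]
         = 0.25875424 / 0.51335424 = 0.504.
Therefore phi_{22} = 0.5040.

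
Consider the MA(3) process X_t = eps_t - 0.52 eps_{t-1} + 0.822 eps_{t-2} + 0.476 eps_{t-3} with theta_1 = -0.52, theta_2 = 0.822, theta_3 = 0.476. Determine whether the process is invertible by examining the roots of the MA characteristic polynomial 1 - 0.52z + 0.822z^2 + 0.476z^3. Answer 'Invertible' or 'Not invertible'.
\text{Not invertible}

The MA(q) characteristic polynomial is P(z) = 1 - 0.52z + 0.822z^2 + 0.476z^3.
Invertibility requires all roots to lie outside the unit circle, i.e. |z| > 1 for every root.
Degree 3: look for a simple real root z0 first, then factor out (1 - z/z0) and solve the remaining quadratic.
Testing z0 = -2.5: P(-2.5) = 1 + (-0.52)(-2.5) + (0.822)(-2.5)^2 + (0.476)(-2.5)^3
  = 1 + (1.3) + (5.1375) + (-7.4375) = 0.  So z_0 = -2.5 is a root, |z_0| = 2.5.
Divide out the factor (1 + 0.4 z) = (1 - z/z0) (since 1/z0 = -0.4):
  P(z) = (1 + 0.4 z)(1 + (-0.92) z + (1.19) z^2)
  [check: z-coef -0.92 - (-0.4) = -0.52; z^2-coef 1.19 - (-0.4)(-0.92) = 0.822; z^3-coef -(-0.4)(1.19) = 0.476.]
Remaining roots from the quadratic factor 1 + (-0.92) z + (1.19) z^2:
  Set 1 + (-0.92) z + (1.19) z^2 = 0, i.e. a z^2 + b z + c = 0 with a = 1.19, b = -0.92, c = 1.
  Discriminant D = b^2 - 4ac = (-0.92)^2 - 4*(1.19)*1 = 0.8464 - (4.76) = -3.9136.
  D < 0, so the roots are the complex-conjugate pair z = (-b +/- i sqrt(-D)) / (2a) = 0.3866 +/- 0.8312i.
  For a conjugate pair |z|^2 = z * conj(z) = (product of roots) = c/a = 1/(1.19) = 0.840336, so |z| = sqrt(0.840336) = 0.9167 for both roots.
Moduli of all roots: 2.5000, 0.9167, 0.9167.
All moduli strictly greater than 1? No.
Verdict: Not invertible.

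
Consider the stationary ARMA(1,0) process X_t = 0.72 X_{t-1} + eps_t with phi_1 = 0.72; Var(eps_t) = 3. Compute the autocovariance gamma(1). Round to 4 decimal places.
\gamma(1) = 4.4850

Multiply the model equation by X_{t-k} and take expectations. With theta_0 = psi_0 = 1 and psi_j the MA(infinity) weights, this gives
  gamma(k) - sum_i phi_i gamma(k-i) = c_k,
  c_k = sigma^2 * sum_{j=k..q} theta_j psi_{j-k}   (c_k = 0 for k > q),
using gamma(-m) = gamma(m).
Pure AR (q = 0): c_0 = sigma^2 = 3, c_k = 0 for k >= 1.
Equations for k = 0 and k = 1 (AR order 1):
  gamma(0) = phi_1 gamma(1) + c_0
  gamma(1) = phi_1 gamma(0) + c_1
Substituting the second into the first: gamma(0) (1 - phi_1^2) = c_0 + phi_1 c_1, so
  gamma(0) = c_0 / (1 - phi_1^2) = 3 / (1 - (0.72)^2) = 3 / 0.4816 = 6.229236.
  gamma(1) = phi_1 gamma(0) = (0.72)(6.229236) = 4.48505.
Therefore gamma(1) = 4.4850 (to 4 decimal places).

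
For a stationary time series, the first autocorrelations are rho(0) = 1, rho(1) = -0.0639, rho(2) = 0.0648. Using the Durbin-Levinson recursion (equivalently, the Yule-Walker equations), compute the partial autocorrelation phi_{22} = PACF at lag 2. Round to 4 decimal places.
\phi_{22} = 0.0610

The PACF at lag k is phi_{kk}, the last component of the solution
to the Yule-Walker system G_k phi = r_k where
  (G_k)_{ij} = rho(|i - j|), (r_k)_i = rho(i), i,j = 1..k.
Equivalently, Durbin-Levinson gives phi_{kk} iteratively:
  phi_{11} = rho(1)
  phi_{kk} = [rho(k) - sum_{j=1..k-1} phi_{k-1,j} rho(k-j)]
            / [1 - sum_{j=1..k-1} phi_{k-1,j} rho(j)],
  phi_{k,j} = phi_{k-1,j} - phi_{kk} phi_{k-1,k-j},  j = 1..k-1.
Step k = 1:
  phi_11 = rho(1) = -0.0639.
Step k = 2:
  phi_22 = [rho(2) - phi_11 rho(1)] / [1 - phi_11 rho(1)] = [0.0648 - (-0.0639)(-0.0639)] / [1 - (-0.0639)(-0.0639)]
         = 0.06071679 / 0.99591679 = 0.061.
Therefore phi_{22} = 0.0610.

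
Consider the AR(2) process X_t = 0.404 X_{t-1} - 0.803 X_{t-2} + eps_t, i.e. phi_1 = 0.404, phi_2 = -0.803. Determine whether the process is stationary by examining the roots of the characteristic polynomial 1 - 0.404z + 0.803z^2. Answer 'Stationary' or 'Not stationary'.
\text{Stationary}

The AR(p) characteristic polynomial is P(z) = 1 - 0.404z + 0.803z^2.
Stationarity requires all roots to lie outside the unit circle, i.e. |z| > 1 for every root.
Set 1 + (-0.404) z + (0.803) z^2 = 0, i.e. a z^2 + b z + c = 0 with a = 0.803, b = -0.404, c = 1.
Discriminant D = b^2 - 4ac = (-0.404)^2 - 4*(0.803)*1 = 0.163216 - (3.212) = -3.048784.
D < 0, so the roots are the complex-conjugate pair z = (-b +/- i sqrt(-D)) / (2a) = 0.2516 +/- 1.0872i.
For a conjugate pair |z|^2 = z * conj(z) = (product of roots) = c/a = 1/(0.803) = 1.24533, so |z| = sqrt(1.24533) = 1.1159 for both roots.
Moduli of all roots: 1.1159, 1.1159.
All moduli strictly greater than 1? Yes.
Verdict: Stationary.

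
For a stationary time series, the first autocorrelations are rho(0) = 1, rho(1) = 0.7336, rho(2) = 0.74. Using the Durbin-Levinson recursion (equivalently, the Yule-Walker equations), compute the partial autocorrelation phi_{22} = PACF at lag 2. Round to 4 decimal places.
\phi_{22} = 0.4370

The PACF at lag k is phi_{kk}, the last component of the solution
to the Yule-Walker system G_k phi = r_k where
  (G_k)_{ij} = rho(|i - j|), (r_k)_i = rho(i), i,j = 1..k.
Equivalently, Durbin-Levinson gives phi_{kk} iteratively:
  phi_{11} = rho(1)
  phi_{kk} = [rho(k) - sum_{j=1..k-1} phi_{k-1,j} rho(k-j)]
            / [1 - sum_{j=1..k-1} phi_{k-1,j} rho(j)],
  phi_{k,j} = phi_{k-1,j} - phi_{kk} phi_{k-1,k-j},  j = 1..k-1.
Step k = 1:
  phi_11 = rho(1) = 0.7336.
Step k = 2:
  phi_22 = [rho(2) - phi_11 rho(1)] / [1 - phi_11 rho(1)] = [0.74 - (0.7336)(0.7336)] / [1 - (0.7336)(0.7336)]
         = 0.20183104 / 0.46183104 = 0.437.
Therefore phi_{22} = 0.4370.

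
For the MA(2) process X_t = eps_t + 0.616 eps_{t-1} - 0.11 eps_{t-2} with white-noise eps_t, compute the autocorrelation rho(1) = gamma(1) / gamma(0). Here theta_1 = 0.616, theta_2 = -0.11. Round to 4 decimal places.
\rho(1) = 0.3940

For an MA(q) process with theta_0 = 1, the autocovariance is
  gamma(k) = sigma^2 * sum_{i=0..q-k} theta_i * theta_{i+k},
and rho(k) = gamma(k) / gamma(0). Sigma^2 cancels.
  numerator   = (1)*(0.616) + (0.616)*(-0.11) = 0.54824.
  denominator = (1)^2 + (0.616)^2 + (-0.11)^2 = 1.391556.
  rho(1) = 0.54824 / 1.391556 = 0.3940.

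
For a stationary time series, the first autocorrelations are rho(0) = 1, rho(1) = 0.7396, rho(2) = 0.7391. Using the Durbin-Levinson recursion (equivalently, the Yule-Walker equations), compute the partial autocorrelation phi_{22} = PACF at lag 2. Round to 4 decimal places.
\phi_{22} = 0.4241

The PACF at lag k is phi_{kk}, the last component of the solution
to the Yule-Walker system G_k phi = r_k where
  (G_k)_{ij} = rho(|i - j|), (r_k)_i = rho(i), i,j = 1..k.
Equivalently, Durbin-Levinson gives phi_{kk} iteratively:
  phi_{11} = rho(1)
  phi_{kk} = [rho(k) - sum_{j=1..k-1} phi_{k-1,j} rho(k-j)]
            / [1 - sum_{j=1..k-1} phi_{k-1,j} rho(j)],
  phi_{k,j} = phi_{k-1,j} - phi_{kk} phi_{k-1,k-j},  j = 1..k-1.
Step k = 1:
  phi_11 = rho(1) = 0.7396.
Step k = 2:
  phi_22 = [rho(2) - phi_11 rho(1)] / [1 - phi_11 rho(1)] = [0.7391 - (0.7396)(0.7396)] / [1 - (0.7396)(0.7396)]
         = 0.19209184 / 0.45299184 = 0.4241.
Therefore phi_{22} = 0.4241.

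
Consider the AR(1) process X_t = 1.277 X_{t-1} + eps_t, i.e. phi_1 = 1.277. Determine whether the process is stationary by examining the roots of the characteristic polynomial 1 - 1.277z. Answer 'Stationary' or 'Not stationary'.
\text{Not stationary}

The AR(p) characteristic polynomial is P(z) = 1 - 1.277z.
Stationarity requires all roots to lie outside the unit circle, i.e. |z| > 1 for every root.
This is linear in z: 1 + (-1.277) z = 0  =>  z = -1/(-1.277) = 0.783085,  |z| = 0.783085.
Moduli of all roots: 0.7831.
All moduli strictly greater than 1? No.
Verdict: Not stationary.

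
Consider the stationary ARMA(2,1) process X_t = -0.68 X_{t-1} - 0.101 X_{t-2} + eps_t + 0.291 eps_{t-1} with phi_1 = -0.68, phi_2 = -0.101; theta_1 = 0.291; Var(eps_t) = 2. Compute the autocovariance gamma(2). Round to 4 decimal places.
\gamma(2) = 0.3962

Multiply the model equation by X_{t-k} and take expectations. With theta_0 = psi_0 = 1 and psi_j the MA(infinity) weights, this gives
  gamma(k) - sum_i phi_i gamma(k-i) = c_k,
  c_k = sigma^2 * sum_{j=k..q} theta_j psi_{j-k}   (c_k = 0 for k > q),
using gamma(-m) = gamma(m).
psi-weights needed (psi_j = theta_j + sum_i phi_i psi_{j-i}):
  psi_1 = theta_1 + phi_1 = 0.291 + (-0.68) = -0.389
Right-hand sides:
  c_0 = sigma^2 (1 + theta_1 psi_1) = 2 * (1 + (0.291)(-0.389)) = 2 * 0.886801 = 1.773602
  c_1 = sigma^2 theta_1 = 2 * (0.291) = 0.582
  c_2 = 0
Equations for k = 0, 1, 2 (AR order 2, c_2 = 0):
  (E0) gamma(0) = phi_1 gamma(1) + phi_2 gamma(2) + c_0
  (E1) gamma(1) = phi_1 gamma(0) + phi_2 gamma(1) + c_1
  (E2) gamma(2) = phi_1 gamma(1) + phi_2 gamma(0)
From (E1): gamma(1) = A gamma(0) + B with
  A = phi_1 / (1 - phi_2) = -0.68 / 1.101 = -0.61762,   B = c_1 / (1 - phi_2) = 0.582 / 1.101 = 0.52861.
Insert (E2) into (E0): gamma(0) (1 - phi_2^2) = phi_1 (1 + phi_2) gamma(1) + c_0.
  phi_1 (1 + phi_2) = (-0.68)(0.899) = -0.61132,   1 - phi_2^2 = 0.989799.
Replace gamma(1) by A gamma(0) + B and collect gamma(0):
  gamma(0) [0.989799 - (-0.61132)(-0.61762)] = (-0.61132)(0.52861) + 1.773602
  gamma(0) * 0.612235 = 1.450452
  gamma(0) = 1.450452 / 0.612235 = 2.369108.
  gamma(1) = A gamma(0) + B = (-0.61762)(2.369108) + (0.52861) = -0.934599.
  gamma(2) = phi_1 gamma(1) + phi_2 gamma(0) = (-0.68)(-0.934599) + (-0.101)(2.369108) = 0.396248.
Therefore gamma(2) = 0.3962 (to 4 decimal places).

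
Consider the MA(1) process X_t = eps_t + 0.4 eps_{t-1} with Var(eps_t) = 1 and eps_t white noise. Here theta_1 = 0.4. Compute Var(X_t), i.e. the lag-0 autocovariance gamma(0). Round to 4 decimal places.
\gamma(0) = 1.1600

For an MA(q) process X_t = eps_t + sum_i theta_i eps_{t-i} with
Var(eps_t) = sigma^2, the variance is
  gamma(0) = sigma^2 * (1 + sum_i theta_i^2).
  sum_i theta_i^2 = (0.4)^2 = 0.16.
  gamma(0) = 1 * (1 + 0.16) = 1 * 1.16 = 1.16, which rounds to 1.1600.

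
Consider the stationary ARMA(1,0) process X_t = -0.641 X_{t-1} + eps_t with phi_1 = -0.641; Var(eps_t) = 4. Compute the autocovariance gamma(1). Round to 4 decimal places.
\gamma(1) = -4.3523

Multiply the model equation by X_{t-k} and take expectations. With theta_0 = psi_0 = 1 and psi_j the MA(infinity) weights, this gives
  gamma(k) - sum_i phi_i gamma(k-i) = c_k,
  c_k = sigma^2 * sum_{j=k..q} theta_j psi_{j-k}   (c_k = 0 for k > q),
using gamma(-m) = gamma(m).
Pure AR (q = 0): c_0 = sigma^2 = 4, c_k = 0 for k >= 1.
Equations for k = 0 and k = 1 (AR order 1):
  gamma(0) = phi_1 gamma(1) + c_0
  gamma(1) = phi_1 gamma(0) + c_1
Substituting the second into the first: gamma(0) (1 - phi_1^2) = c_0 + phi_1 c_1, so
  gamma(0) = c_0 / (1 - phi_1^2) = 4 / (1 - (-0.641)^2) = 4 / 0.589119 = 6.7898.
  gamma(1) = phi_1 gamma(0) = (-0.641)(6.7898) = -4.352262.
Therefore gamma(1) = -4.3523 (to 4 decimal places).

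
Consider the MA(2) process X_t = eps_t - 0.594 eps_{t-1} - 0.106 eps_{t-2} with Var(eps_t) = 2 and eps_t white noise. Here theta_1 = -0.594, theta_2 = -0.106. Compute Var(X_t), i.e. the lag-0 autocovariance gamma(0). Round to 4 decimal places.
\gamma(0) = 2.7281

For an MA(q) process X_t = eps_t + sum_i theta_i eps_{t-i} with
Var(eps_t) = sigma^2, the variance is
  gamma(0) = sigma^2 * (1 + sum_i theta_i^2).
  sum_i theta_i^2 = (-0.594)^2 + (-0.106)^2 = 0.352836 + 0.011236 = 0.364072.
  gamma(0) = 2 * (1 + 0.364072) = 2 * 1.364072 = 2.728144, which rounds to 2.7281.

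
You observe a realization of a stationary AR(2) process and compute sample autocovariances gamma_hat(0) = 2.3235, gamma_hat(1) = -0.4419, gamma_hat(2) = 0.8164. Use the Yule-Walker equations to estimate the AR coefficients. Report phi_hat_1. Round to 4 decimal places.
\hat\phi_{1} = -0.1280

The Yule-Walker equations for an AR(p) process read, in matrix form,
  Gamma_p phi = r_p,   with   (Gamma_p)_{ij} = gamma(|i - j|),
                       (r_p)_i = gamma(i),   i,j = 1..p.
Substitute the sample gammas (Toeplitz matrix and right-hand side of size 2):
  Gamma_p = [[2.3235, -0.4419], [-0.4419, 2.3235]]
  r_p     = [-0.4419, 0.8164]
Written out:
  2.3235 phi_1 - 0.4419 phi_2 = -0.4419
  -0.4419 phi_1 + 2.3235 phi_2 = 0.8164
Solve by Cramer's rule:
  det = gamma(0)^2 - gamma(1)^2 = (2.3235)^2 - (-0.4419)^2 = 5.39865225 - 0.19527561 = 5.20337664
  phi_hat_1 = [gamma(1) gamma(0) - gamma(1) gamma(2)] / det = [(-0.4419)(2.3235) - (-0.4419)(0.8164)] / 5.20337664 = -0.66598749 / 5.20337664 = -0.128
  phi_hat_2 = [gamma(0) gamma(2) - gamma(1)^2] / det = [(2.3235)(0.8164) - (-0.4419)^2] / 5.20337664 = 1.70162979 / 5.20337664 = 0.327
So phi_hat = [-0.1280, 0.3270].
Therefore phi_hat_1 = -0.1280.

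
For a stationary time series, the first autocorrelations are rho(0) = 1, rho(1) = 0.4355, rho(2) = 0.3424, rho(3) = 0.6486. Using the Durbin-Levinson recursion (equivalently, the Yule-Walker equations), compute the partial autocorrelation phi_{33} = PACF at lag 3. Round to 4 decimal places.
\phi_{33} = 0.5700

The PACF at lag k is phi_{kk}, the last component of the solution
to the Yule-Walker system G_k phi = r_k where
  (G_k)_{ij} = rho(|i - j|), (r_k)_i = rho(i), i,j = 1..k.
Equivalently, Durbin-Levinson gives phi_{kk} iteratively:
  phi_{11} = rho(1)
  phi_{kk} = [rho(k) - sum_{j=1..k-1} phi_{k-1,j} rho(k-j)]
            / [1 - sum_{j=1..k-1} phi_{k-1,j} rho(j)],
  phi_{k,j} = phi_{k-1,j} - phi_{kk} phi_{k-1,k-j},  j = 1..k-1.
Step k = 1:
  phi_11 = rho(1) = 0.4355.
Step k = 2:
  phi_22 = [rho(2) - phi_11 rho(1)] / [1 - phi_11 rho(1)] = [0.3424 - (0.4355)(0.4355)] / [1 - (0.4355)(0.4355)]
         = 0.15273975 / 0.81033975 = 0.188489.
  Update: phi_21 = phi_11 - phi_22 phi_11 = 0.4355 - (0.188489)(0.4355) = 0.353413.
Step k = 3:
  phi_33 = [rho(3) - phi_21 rho(2) - phi_22 rho(1)] / [1 - phi_21 rho(1) - phi_22 rho(2)]
    numerator   = 0.6486 - (0.353413)(0.3424) - (0.188489)(0.4355) = 0.44550455
    denominator = 1 - (0.353413)(0.4355) - (0.188489)(0.3424) = 0.78155006
  phi_33 = 0.44550455 / 0.78155006 = 0.57.
Therefore phi_{33} = 0.5700.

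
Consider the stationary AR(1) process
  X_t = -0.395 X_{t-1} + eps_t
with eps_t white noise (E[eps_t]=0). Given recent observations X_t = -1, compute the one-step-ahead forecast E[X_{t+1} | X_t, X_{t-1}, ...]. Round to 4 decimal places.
E[X_{t+1} \mid \mathcal F_t] = 0.3950

For an AR(p) model X_t = c + sum_i phi_i X_{t-i} + eps_t, the
one-step-ahead conditional mean is
  E[X_{t+1} | X_t, ...] = c + sum_i phi_i X_{t+1-i}.
Substitute known values:
  E[X_{t+1} | ...] = (-0.395) * (-1)
                   = 0.3950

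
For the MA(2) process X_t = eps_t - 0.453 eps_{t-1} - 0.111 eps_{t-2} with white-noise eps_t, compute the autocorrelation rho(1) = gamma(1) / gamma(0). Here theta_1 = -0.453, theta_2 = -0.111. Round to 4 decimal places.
\rho(1) = -0.3308

For an MA(q) process with theta_0 = 1, the autocovariance is
  gamma(k) = sigma^2 * sum_{i=0..q-k} theta_i * theta_{i+k},
and rho(k) = gamma(k) / gamma(0). Sigma^2 cancels.
  numerator   = (1)*(-0.453) + (-0.453)*(-0.111) = -0.402717.
  denominator = (1)^2 + (-0.453)^2 + (-0.111)^2 = 1.21753.
  rho(1) = -0.402717 / 1.21753 = -0.3308.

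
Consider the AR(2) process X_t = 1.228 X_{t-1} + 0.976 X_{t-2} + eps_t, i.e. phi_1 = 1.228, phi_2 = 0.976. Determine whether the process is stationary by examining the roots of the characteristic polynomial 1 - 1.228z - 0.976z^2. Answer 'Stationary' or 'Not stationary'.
\text{Not stationary}

The AR(p) characteristic polynomial is P(z) = 1 - 1.228z - 0.976z^2.
Stationarity requires all roots to lie outside the unit circle, i.e. |z| > 1 for every root.
Set 1 + (-1.228) z + (-0.976) z^2 = 0, i.e. a z^2 + b z + c = 0 with a = -0.976, b = -1.228, c = 1.
Discriminant D = b^2 - 4ac = (-1.228)^2 - 4*(-0.976)*1 = 1.507984 - (-3.904) = 5.411984.
D >= 0, so the roots are real: z = (-b +/- sqrt(D)) / (2a) = (1.228 +/- 2.326367) / (-1.952).
  z_1 = (1.228 + 2.326367) / (-1.952) = -1.8209,   |z_1| = 1.8209.
  z_2 = (1.228 - 2.326367) / (-1.952) = 0.5627,   |z_2| = 0.5627.
Moduli of all roots: 1.8209, 0.5627.
All moduli strictly greater than 1? No.
Verdict: Not stationary.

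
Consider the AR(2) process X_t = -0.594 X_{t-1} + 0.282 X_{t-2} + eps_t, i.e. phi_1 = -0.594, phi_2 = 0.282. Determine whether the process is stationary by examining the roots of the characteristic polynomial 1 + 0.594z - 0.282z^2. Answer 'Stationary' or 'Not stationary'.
\text{Stationary}

The AR(p) characteristic polynomial is P(z) = 1 + 0.594z - 0.282z^2.
Stationarity requires all roots to lie outside the unit circle, i.e. |z| > 1 for every root.
Set 1 + (0.594) z + (-0.282) z^2 = 0, i.e. a z^2 + b z + c = 0 with a = -0.282, b = 0.594, c = 1.
Discriminant D = b^2 - 4ac = (0.594)^2 - 4*(-0.282)*1 = 0.352836 - (-1.128) = 1.480836.
D >= 0, so the roots are real: z = (-b +/- sqrt(D)) / (2a) = (-0.594 +/- 1.216896) / (-0.564).
  z_1 = (-0.594 + 1.216896) / (-0.564) = -1.1044,   |z_1| = 1.1044.
  z_2 = (-0.594 - 1.216896) / (-0.564) = 3.2108,   |z_2| = 3.2108.
Moduli of all roots: 1.1044, 3.2108.
All moduli strictly greater than 1? Yes.
Verdict: Stationary.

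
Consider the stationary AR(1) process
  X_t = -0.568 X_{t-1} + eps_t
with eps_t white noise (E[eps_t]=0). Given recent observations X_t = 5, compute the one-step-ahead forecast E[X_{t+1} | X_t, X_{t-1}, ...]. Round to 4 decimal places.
E[X_{t+1} \mid \mathcal F_t] = -2.8400

For an AR(p) model X_t = c + sum_i phi_i X_{t-i} + eps_t, the
one-step-ahead conditional mean is
  E[X_{t+1} | X_t, ...] = c + sum_i phi_i X_{t+1-i}.
Substitute known values:
  E[X_{t+1} | ...] = (-0.568) * (5)
                   = -2.8400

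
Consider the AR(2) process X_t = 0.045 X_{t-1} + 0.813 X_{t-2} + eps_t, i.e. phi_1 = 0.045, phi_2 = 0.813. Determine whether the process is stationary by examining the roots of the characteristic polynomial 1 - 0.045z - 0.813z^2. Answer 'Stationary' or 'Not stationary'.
\text{Stationary}

The AR(p) characteristic polynomial is P(z) = 1 - 0.045z - 0.813z^2.
Stationarity requires all roots to lie outside the unit circle, i.e. |z| > 1 for every root.
Set 1 + (-0.045) z + (-0.813) z^2 = 0, i.e. a z^2 + b z + c = 0 with a = -0.813, b = -0.045, c = 1.
Discriminant D = b^2 - 4ac = (-0.045)^2 - 4*(-0.813)*1 = 0.002025 - (-3.252) = 3.254025.
D >= 0, so the roots are real: z = (-b +/- sqrt(D)) / (2a) = (0.045 +/- 1.803892) / (-1.626).
  z_1 = (0.045 + 1.803892) / (-1.626) = -1.1371,   |z_1| = 1.1371.
  z_2 = (0.045 - 1.803892) / (-1.626) = 1.0817,   |z_2| = 1.0817.
Moduli of all roots: 1.1371, 1.0817.
All moduli strictly greater than 1? Yes.
Verdict: Stationary.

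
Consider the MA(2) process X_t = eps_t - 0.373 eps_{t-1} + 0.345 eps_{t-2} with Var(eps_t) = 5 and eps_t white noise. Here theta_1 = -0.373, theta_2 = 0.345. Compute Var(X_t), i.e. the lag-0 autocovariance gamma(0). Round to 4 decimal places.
\gamma(0) = 6.2908

For an MA(q) process X_t = eps_t + sum_i theta_i eps_{t-i} with
Var(eps_t) = sigma^2, the variance is
  gamma(0) = sigma^2 * (1 + sum_i theta_i^2).
  sum_i theta_i^2 = (-0.373)^2 + (0.345)^2 = 0.139129 + 0.119025 = 0.258154.
  gamma(0) = 5 * (1 + 0.258154) = 5 * 1.258154 = 6.29077, which rounds to 6.2908.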